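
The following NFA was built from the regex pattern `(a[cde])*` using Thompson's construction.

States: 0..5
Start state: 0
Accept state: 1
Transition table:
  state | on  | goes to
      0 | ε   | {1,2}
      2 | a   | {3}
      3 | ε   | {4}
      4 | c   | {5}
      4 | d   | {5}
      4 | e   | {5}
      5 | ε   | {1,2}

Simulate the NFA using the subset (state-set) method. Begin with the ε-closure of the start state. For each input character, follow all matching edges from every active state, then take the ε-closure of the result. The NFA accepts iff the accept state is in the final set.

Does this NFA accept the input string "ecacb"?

start: ε-closure({0}) = {0,1,2}
'e' @ 1: {}  — dead — no transitions
rest 'cacb' ignored (set empty)
final: {}; accept 1 not in set

Answer: REJECT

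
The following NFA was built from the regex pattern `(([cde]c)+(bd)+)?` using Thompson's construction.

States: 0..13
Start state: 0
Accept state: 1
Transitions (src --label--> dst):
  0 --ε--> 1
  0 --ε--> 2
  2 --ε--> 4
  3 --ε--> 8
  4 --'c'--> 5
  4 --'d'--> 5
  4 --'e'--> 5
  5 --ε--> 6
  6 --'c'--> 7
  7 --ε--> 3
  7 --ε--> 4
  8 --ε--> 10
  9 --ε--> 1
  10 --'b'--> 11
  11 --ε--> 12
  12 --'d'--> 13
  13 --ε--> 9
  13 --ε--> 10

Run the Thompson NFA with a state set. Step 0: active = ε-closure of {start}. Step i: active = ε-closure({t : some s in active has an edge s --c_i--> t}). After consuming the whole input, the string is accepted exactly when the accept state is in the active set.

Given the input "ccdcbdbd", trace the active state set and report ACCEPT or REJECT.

start: ε-closure({0}) = {0,1,2,4}
'c' @ 1: {5,6}
'c' @ 2: {3,4,7,8,10}
'd' @ 3: {5,6}
'c' @ 4: {3,4,7,8,10}
'b' @ 5: {11,12}
'd' @ 6: {1,9,10,13}  ✓accept
'b' @ 7: {11,12}
'd' @ 8: {1,9,10,13}  ✓accept
after full input: {1,9,10,13}  (accept=1 in)

Answer: ACCEPT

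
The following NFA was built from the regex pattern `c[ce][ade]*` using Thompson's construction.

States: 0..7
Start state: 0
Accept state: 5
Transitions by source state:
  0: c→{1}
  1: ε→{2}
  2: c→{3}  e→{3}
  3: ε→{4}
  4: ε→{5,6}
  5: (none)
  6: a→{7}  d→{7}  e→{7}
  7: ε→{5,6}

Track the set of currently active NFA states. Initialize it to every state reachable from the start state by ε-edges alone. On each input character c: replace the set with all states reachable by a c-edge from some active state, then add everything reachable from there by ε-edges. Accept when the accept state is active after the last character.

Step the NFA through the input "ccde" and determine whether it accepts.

Answer: ACCEPT

Steps:
initial (ε-close {0}): {0}
'c' @ 1: {1,2}
'c' @ 2: {3,4,5,6}  (accept∈set)
'd' @ 3: {5,6,7}  (accept∈set)
'e' @ 4: {5,6,7}  (accept∈set)
after full input: {5,6,7}  (accept=5 in)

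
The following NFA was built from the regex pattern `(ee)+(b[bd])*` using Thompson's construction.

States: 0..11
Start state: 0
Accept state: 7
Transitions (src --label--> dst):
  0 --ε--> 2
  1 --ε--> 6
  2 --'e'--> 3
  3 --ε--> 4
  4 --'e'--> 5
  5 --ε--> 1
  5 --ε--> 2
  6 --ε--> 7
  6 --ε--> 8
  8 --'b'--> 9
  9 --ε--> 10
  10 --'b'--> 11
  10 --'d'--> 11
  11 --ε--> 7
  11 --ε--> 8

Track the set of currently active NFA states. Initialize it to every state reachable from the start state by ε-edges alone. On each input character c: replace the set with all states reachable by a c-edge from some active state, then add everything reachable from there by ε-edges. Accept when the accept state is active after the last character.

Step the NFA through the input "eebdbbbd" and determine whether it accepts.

start: ε-closure({0}) = {0,2}
'e' @ 1: {3,4}
'e' @ 2: {1,2,5,6,7,8}  [accepting]
'b' @ 3: {9,10}
'd' @ 4: {7,8,11}  [accepting]
'b' @ 5: {9,10}
'b' @ 6: {7,8,11}  [accepting]
'b' @ 7: {9,10}
'd' @ 8: {7,8,11}  [accepting]
final: {7,8,11}; accept 7 in set

Answer: ACCEPT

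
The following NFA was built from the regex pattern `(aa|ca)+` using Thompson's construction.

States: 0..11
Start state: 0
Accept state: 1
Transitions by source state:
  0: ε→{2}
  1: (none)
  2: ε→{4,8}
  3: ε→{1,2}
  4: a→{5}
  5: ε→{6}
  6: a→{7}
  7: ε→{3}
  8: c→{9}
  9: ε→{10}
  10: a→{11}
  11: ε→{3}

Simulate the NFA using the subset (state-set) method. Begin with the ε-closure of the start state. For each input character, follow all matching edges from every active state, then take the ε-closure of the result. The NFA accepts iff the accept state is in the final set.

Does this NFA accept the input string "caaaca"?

S₀ = ε-closure({0}) = {0,2,4,8}
'c' @ 1: {9,10}
'a' @ 2: {1,2,3,4,8,11}  (accept∈set)
'a' @ 3: {5,6}
'a' @ 4: {1,2,3,4,7,8}  (accept∈set)
'c' @ 5: {9,10}
'a' @ 6: {1,2,3,4,8,11}  (accept∈set)
after full input: {1,2,3,4,8,11}  (accept=1 in)

Answer: ACCEPT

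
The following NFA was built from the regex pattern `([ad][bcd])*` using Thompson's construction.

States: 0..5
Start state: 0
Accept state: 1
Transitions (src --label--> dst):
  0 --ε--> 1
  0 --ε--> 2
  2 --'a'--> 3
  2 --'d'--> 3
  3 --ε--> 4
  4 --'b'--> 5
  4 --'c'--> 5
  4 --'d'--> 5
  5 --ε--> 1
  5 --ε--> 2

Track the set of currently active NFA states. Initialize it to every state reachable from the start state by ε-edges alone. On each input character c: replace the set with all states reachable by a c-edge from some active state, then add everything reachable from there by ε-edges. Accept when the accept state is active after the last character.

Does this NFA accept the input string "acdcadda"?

Answer: REJECT

Derivation:
start: ε-closure({0}) = {0,1,2}
'a' @ 1: {3,4}
'c' @ 2: {1,2,5}  (accept∈set)
'd' @ 3: {3,4}
'c' @ 4: {1,2,5}  (accept∈set)
'a' @ 5: {3,4}
'd' @ 6: {1,2,5}  (accept∈set)
'd' @ 7: {3,4}
'a' @ 8: {}  — dead — no transitions
final: {}; accept 1 not in set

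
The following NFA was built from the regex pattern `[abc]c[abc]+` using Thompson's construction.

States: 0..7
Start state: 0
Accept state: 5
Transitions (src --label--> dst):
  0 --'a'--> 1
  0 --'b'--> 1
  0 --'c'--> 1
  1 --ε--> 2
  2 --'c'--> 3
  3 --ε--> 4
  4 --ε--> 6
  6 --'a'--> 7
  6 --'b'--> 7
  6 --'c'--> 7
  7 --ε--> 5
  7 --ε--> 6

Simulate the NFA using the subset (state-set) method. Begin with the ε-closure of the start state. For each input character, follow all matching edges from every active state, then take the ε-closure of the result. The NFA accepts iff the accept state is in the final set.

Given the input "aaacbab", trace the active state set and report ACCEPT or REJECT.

Answer: REJECT

Trace:
initial (ε-close {0}): {0}
'a' @ 1: {1,2}
'a' @ 2: {}  — state set empty
rest 'acbab' ignored (set empty)
end set {} — state 5 not in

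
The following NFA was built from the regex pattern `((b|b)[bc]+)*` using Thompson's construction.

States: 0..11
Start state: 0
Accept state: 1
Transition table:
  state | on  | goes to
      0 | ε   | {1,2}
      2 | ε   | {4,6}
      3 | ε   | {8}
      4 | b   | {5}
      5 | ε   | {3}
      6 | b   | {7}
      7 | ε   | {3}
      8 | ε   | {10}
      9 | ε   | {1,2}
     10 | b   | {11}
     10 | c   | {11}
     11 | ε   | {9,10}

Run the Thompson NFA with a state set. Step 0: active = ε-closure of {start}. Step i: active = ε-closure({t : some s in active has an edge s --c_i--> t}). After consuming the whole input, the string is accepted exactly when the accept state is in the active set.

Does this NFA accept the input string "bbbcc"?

Answer: ACCEPT

Derivation:
initial (ε-close {0}): {0,1,2,4,6}
'b' @ 1: {3,5,7,8,10}
'b' @ 2: {1,2,4,6,9,10,11}  ✓accept
'b' @ 3: {1,2,3,4,5,6,7,8,9,10,11}  ✓accept
'c' @ 4: {1,2,4,6,9,10,11}  ✓accept
'c' @ 5: {1,2,4,6,9,10,11}  ✓accept
after full input: {1,2,4,6,9,10,11}  (accept=1 in)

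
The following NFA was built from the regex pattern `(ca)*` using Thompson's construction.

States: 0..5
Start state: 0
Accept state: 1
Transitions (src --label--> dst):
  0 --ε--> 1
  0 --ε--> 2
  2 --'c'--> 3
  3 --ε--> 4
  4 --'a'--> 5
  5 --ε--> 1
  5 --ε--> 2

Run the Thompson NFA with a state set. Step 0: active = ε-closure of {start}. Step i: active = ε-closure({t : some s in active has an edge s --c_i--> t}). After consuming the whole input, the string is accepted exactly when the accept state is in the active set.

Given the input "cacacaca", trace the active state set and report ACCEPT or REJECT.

initial (ε-close {0}): {0,1,2}
'c' @ 1: {3,4}
'a' @ 2: {1,2,5}  (accept∈set)
'c' @ 3: {3,4}
'a' @ 4: {1,2,5}  (accept∈set)
'c' @ 5: {3,4}
'a' @ 6: {1,2,5}  (accept∈set)
'c' @ 7: {3,4}
'a' @ 8: {1,2,5}  (accept∈set)
end set {1,2,5} — state 1 in

Answer: ACCEPT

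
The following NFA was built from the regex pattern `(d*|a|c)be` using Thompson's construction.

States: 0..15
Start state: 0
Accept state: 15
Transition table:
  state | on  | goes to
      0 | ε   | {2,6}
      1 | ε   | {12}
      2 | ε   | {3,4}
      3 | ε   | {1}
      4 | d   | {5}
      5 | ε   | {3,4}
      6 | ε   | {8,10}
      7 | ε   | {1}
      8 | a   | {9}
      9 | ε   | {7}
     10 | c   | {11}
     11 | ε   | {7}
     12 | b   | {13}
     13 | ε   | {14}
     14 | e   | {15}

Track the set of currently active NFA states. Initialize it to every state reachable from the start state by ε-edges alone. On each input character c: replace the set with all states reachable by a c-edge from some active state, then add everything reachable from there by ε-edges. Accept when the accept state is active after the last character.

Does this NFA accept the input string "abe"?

S₀ = ε-closure({0}) = {0,1,2,3,4,6,8,10,12}
'a' @ 1: {1,7,9,12}
'b' @ 2: {13,14}
'e' @ 3: {15}  ✓accept
after full input: {15}  (accept=15 in)

Answer: ACCEPT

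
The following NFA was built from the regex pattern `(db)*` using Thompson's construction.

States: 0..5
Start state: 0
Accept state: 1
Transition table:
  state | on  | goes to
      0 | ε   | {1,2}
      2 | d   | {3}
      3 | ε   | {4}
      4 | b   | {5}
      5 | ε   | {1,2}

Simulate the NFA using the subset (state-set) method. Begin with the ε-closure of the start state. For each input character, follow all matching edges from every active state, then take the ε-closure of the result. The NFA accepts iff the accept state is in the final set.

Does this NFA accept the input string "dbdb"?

Answer: ACCEPT

Trace:
start: ε-closure({0}) = {0,1,2}
'd' @ 1: {3,4}
'b' @ 2: {1,2,5}  [accepting]
'd' @ 3: {3,4}
'b' @ 4: {1,2,5}  [accepting]
after full input: {1,2,5}  (accept=1 in)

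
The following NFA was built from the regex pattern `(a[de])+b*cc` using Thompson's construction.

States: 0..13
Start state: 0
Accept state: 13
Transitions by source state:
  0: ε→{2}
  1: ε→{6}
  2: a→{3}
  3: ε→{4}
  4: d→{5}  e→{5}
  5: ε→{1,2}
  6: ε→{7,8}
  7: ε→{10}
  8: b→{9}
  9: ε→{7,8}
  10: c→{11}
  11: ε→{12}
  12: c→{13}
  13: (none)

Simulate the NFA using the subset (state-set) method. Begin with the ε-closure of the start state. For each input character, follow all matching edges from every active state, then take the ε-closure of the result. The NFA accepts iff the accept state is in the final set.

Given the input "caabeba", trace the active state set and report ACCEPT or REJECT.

Answer: REJECT

Derivation:
S₀ = ε-closure({0}) = {0,2}
'c' @ 1: {}  — dead — no transitions
rest 'aabeba' ignored (set empty)
final: {}; accept 13 not in set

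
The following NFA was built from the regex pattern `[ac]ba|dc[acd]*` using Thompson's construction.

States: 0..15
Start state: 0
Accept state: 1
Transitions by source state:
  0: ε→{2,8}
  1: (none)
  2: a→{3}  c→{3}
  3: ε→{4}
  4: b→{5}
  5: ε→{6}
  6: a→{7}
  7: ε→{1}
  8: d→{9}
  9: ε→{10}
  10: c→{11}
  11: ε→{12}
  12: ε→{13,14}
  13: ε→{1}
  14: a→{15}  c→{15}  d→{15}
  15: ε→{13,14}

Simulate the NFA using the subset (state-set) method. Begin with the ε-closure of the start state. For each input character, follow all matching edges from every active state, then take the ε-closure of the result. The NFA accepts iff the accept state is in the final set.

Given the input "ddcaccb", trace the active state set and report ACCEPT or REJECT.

S₀ = ε-closure({0}) = {0,2,8}
'd' @ 1: {9,10}
'd' @ 2: {}  — dead — no transitions
rest 'caccb' ignored (set empty)
after full input: {}  (accept=1 not in)

Answer: REJECT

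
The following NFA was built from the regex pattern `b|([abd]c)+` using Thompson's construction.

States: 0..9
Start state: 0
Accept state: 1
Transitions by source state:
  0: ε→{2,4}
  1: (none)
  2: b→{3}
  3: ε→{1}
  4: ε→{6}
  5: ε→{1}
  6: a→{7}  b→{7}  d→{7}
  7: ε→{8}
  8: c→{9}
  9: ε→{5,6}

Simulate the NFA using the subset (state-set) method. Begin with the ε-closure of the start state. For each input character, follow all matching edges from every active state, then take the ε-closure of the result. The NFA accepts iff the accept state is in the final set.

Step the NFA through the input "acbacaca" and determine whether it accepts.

initial (ε-close {0}): {0,2,4,6}
'a' @ 1: {7,8}
'c' @ 2: {1,5,6,9}  [accepting]
'b' @ 3: {7,8}
'a' @ 4: {}  — state set empty
rest 'caca' ignored (set empty)
end set {} — state 1 not in

Answer: REJECT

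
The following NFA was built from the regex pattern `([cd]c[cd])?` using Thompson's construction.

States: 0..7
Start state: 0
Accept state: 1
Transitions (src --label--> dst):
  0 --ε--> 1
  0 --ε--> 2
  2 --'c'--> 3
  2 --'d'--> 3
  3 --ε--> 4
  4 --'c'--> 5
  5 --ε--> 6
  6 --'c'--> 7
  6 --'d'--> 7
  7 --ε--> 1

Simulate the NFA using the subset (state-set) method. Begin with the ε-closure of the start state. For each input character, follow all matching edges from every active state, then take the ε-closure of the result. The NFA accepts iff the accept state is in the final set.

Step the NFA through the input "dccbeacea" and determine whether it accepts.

Answer: REJECT

Steps:
S₀ = ε-closure({0}) = {0,1,2}
'd' @ 1: {3,4}
'c' @ 2: {5,6}
'c' @ 3: {1,7}  [accepting]
'b' @ 4: {}  — dead — no transitions
rest 'eacea' ignored (set empty)
after full input: {}  (accept=1 not in)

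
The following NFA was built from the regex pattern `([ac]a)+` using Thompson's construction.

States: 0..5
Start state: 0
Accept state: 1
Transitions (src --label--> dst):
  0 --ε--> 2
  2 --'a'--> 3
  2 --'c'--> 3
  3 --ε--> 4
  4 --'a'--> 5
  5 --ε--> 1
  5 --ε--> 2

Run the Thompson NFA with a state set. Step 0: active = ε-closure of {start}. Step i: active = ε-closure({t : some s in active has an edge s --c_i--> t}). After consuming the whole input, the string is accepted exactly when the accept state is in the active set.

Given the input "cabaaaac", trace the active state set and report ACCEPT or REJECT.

Answer: REJECT

Derivation:
S₀ = ε-closure({0}) = {0,2}
'c' @ 1: {3,4}
'a' @ 2: {1,2,5}  ✓accept
'b' @ 3: {}  — state set empty
rest 'aaaac' ignored (set empty)
after full input: {}  (accept=1 not in)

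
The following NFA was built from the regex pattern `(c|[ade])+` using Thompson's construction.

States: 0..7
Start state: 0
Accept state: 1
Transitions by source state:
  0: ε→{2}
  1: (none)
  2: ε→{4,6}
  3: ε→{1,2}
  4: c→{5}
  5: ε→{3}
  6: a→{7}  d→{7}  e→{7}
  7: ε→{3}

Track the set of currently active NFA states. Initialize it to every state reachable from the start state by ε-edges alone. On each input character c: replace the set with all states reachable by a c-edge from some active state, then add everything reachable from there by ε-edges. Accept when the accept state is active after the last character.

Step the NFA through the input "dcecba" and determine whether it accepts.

start: ε-closure({0}) = {0,2,4,6}
'd' @ 1: {1,2,3,4,6,7}  ✓accept
'c' @ 2: {1,2,3,4,5,6}  ✓accept
'e' @ 3: {1,2,3,4,6,7}  ✓accept
'c' @ 4: {1,2,3,4,5,6}  ✓accept
'b' @ 5: {}  — dead — no transitions
rest 'a' ignored (set empty)
final: {}; accept 1 not in set

Answer: REJECT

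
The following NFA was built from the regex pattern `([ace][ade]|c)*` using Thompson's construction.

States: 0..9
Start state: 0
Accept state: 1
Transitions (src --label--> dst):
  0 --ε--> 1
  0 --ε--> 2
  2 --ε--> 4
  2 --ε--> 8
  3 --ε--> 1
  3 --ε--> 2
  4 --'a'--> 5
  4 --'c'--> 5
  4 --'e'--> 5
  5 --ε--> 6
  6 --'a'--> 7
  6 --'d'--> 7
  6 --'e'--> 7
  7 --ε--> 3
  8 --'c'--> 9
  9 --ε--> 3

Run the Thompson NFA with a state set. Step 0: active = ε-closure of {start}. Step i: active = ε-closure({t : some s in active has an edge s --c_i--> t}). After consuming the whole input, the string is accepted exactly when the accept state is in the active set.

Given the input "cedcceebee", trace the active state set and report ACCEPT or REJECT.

initial (ε-close {0}): {0,1,2,4,8}
'c' @ 1: {1,2,3,4,5,6,8,9}  [accepting]
'e' @ 2: {1,2,3,4,5,6,7,8}  [accepting]
'd' @ 3: {1,2,3,4,7,8}  [accepting]
'c' @ 4: {1,2,3,4,5,6,8,9}  [accepting]
'c' @ 5: {1,2,3,4,5,6,8,9}  [accepting]
'e' @ 6: {1,2,3,4,5,6,7,8}  [accepting]
'e' @ 7: {1,2,3,4,5,6,7,8}  [accepting]
'b' @ 8: {}  — no active states
rest 'ee' ignored (set empty)
final: {}; accept 1 not in set

Answer: REJECT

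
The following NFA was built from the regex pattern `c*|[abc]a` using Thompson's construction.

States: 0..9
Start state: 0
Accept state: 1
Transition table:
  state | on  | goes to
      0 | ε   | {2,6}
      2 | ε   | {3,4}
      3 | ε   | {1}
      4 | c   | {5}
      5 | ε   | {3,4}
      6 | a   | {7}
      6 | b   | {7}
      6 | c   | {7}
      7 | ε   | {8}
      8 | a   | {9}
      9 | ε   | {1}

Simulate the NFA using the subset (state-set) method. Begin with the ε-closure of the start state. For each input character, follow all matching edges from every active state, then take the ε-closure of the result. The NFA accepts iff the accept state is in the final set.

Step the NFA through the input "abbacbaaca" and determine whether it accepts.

Answer: REJECT

Trace:
start: ε-closure({0}) = {0,1,2,3,4,6}
'a' @ 1: {7,8}
'b' @ 2: {}  — dead — no transitions
rest 'bacbaaca' ignored (set empty)
end set {} — state 1 not in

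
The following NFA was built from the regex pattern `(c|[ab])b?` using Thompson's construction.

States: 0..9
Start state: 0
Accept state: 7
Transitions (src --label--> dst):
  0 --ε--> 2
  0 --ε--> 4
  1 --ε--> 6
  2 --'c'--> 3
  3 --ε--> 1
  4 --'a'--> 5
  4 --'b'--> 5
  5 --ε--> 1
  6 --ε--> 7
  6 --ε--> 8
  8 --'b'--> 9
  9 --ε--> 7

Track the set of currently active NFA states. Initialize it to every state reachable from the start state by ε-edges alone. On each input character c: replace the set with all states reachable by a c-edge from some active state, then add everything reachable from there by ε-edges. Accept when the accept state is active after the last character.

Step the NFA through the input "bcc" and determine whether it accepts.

S₀ = ε-closure({0}) = {0,2,4}
'b' @ 1: {1,5,6,7,8}  (accept∈set)
'c' @ 2: {}  — state set empty
rest 'c' ignored (set empty)
end set {} — state 7 not in

Answer: REJECT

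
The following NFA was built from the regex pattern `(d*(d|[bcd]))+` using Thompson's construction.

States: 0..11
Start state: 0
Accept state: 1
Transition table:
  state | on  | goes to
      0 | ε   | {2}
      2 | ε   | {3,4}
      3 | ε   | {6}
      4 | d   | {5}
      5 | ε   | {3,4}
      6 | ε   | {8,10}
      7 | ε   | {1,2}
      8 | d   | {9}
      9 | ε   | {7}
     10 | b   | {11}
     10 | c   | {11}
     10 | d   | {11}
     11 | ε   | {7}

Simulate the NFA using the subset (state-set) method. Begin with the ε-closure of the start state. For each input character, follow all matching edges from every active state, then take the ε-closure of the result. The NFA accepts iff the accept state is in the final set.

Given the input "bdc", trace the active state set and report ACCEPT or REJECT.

Answer: ACCEPT

Steps:
start: ε-closure({0}) = {0,2,3,4,6,8,10}
'b' @ 1: {1,2,3,4,6,7,8,10,11}  ✓accept
'd' @ 2: {1,2,3,4,5,6,7,8,9,10,11}  ✓accept
'c' @ 3: {1,2,3,4,6,7,8,10,11}  ✓accept
final: {1,2,3,4,6,7,8,10,11}; accept 1 in set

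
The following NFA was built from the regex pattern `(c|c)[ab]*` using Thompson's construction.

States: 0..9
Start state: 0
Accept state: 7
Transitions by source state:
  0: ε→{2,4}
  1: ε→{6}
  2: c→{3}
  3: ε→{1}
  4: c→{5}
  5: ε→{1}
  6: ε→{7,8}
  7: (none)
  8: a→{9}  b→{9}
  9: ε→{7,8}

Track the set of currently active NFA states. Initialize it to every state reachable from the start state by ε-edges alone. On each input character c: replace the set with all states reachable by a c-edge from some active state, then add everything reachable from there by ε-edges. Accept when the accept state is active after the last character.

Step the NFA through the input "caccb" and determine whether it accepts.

start: ε-closure({0}) = {0,2,4}
'c' @ 1: {1,3,5,6,7,8}  (accept∈set)
'a' @ 2: {7,8,9}  (accept∈set)
'c' @ 3: {}  — dead — no transitions
rest 'cb' ignored (set empty)
end set {} — state 7 not in

Answer: REJECT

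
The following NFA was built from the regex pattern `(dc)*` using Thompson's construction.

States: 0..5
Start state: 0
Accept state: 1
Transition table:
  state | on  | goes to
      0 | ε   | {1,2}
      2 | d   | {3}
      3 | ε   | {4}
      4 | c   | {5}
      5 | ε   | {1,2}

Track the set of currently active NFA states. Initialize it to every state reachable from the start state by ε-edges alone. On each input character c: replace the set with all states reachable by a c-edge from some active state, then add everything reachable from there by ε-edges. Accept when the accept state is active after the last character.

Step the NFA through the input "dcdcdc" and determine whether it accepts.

Answer: ACCEPT

Trace:
initial (ε-close {0}): {0,1,2}
'd' @ 1: {3,4}
'c' @ 2: {1,2,5}  [accepting]
'd' @ 3: {3,4}
'c' @ 4: {1,2,5}  [accepting]
'd' @ 5: {3,4}
'c' @ 6: {1,2,5}  [accepting]
end set {1,2,5} — state 1 in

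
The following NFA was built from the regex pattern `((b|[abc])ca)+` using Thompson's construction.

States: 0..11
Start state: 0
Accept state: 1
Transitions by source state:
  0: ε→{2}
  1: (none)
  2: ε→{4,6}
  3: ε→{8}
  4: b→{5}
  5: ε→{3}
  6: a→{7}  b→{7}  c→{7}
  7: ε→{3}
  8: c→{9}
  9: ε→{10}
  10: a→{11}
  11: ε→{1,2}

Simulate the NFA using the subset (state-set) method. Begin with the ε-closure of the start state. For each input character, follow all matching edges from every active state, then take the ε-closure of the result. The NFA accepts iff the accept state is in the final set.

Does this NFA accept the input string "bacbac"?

initial (ε-close {0}): {0,2,4,6}
'b' @ 1: {3,5,7,8}
'a' @ 2: {}  — no active states
rest 'cbac' ignored (set empty)
after full input: {}  (accept=1 not in)

Answer: REJECT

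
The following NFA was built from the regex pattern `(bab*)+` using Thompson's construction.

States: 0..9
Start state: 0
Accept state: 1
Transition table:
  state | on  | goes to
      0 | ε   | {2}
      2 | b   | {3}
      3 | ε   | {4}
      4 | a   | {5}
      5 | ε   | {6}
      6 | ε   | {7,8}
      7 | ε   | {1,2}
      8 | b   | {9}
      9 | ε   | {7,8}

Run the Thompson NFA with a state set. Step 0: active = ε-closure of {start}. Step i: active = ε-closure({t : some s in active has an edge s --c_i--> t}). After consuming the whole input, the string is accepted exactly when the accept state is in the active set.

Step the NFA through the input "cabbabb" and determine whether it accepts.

Answer: REJECT

Steps:
initial (ε-close {0}): {0,2}
'c' @ 1: {}  — dead — no transitions
rest 'abbabb' ignored (set empty)
end set {} — state 1 not in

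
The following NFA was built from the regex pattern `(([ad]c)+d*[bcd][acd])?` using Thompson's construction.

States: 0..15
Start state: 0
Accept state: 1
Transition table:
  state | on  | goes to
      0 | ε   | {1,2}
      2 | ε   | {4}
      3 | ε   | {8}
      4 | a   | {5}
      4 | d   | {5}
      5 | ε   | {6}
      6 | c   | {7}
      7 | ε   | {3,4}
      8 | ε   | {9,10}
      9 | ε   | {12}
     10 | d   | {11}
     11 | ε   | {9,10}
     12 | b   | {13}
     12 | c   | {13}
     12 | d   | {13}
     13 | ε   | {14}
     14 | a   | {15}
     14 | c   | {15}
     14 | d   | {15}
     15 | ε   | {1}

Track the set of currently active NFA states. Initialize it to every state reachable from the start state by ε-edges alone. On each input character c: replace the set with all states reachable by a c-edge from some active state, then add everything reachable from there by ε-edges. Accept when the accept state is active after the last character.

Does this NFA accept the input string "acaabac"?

start: ε-closure({0}) = {0,1,2,4}
'a' @ 1: {5,6}
'c' @ 2: {3,4,7,8,9,10,12}
'a' @ 3: {5,6}
'a' @ 4: {}  — dead — no transitions
rest 'bac' ignored (set empty)
final: {}; accept 1 not in set

Answer: REJECT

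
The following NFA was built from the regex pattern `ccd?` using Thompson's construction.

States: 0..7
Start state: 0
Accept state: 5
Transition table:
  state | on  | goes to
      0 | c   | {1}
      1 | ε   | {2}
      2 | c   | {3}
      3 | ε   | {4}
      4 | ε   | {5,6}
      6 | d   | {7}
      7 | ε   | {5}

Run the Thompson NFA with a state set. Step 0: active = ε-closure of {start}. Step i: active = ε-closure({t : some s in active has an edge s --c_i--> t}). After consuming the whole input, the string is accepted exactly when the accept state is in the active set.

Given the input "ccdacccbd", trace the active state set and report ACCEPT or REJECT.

Answer: REJECT

Trace:
S₀ = ε-closure({0}) = {0}
'c' @ 1: {1,2}
'c' @ 2: {3,4,5,6}  (accept∈set)
'd' @ 3: {5,7}  (accept∈set)
'a' @ 4: {}  — dead — no transitions
rest 'cccbd' ignored (set empty)
final: {}; accept 5 not in set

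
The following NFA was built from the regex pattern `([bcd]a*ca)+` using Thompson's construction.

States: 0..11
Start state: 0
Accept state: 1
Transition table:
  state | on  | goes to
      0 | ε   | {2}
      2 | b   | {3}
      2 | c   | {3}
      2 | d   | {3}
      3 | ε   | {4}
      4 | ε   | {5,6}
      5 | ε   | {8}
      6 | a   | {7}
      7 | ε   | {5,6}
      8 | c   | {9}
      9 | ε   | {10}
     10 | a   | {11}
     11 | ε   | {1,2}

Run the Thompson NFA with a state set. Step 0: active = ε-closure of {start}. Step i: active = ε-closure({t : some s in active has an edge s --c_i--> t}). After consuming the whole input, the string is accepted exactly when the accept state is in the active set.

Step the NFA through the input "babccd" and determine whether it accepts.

Answer: REJECT

Trace:
start: ε-closure({0}) = {0,2}
'b' @ 1: {3,4,5,6,8}
'a' @ 2: {5,6,7,8}
'b' @ 3: {}  — dead — no transitions
rest 'ccd' ignored (set empty)
after full input: {}  (accept=1 not in)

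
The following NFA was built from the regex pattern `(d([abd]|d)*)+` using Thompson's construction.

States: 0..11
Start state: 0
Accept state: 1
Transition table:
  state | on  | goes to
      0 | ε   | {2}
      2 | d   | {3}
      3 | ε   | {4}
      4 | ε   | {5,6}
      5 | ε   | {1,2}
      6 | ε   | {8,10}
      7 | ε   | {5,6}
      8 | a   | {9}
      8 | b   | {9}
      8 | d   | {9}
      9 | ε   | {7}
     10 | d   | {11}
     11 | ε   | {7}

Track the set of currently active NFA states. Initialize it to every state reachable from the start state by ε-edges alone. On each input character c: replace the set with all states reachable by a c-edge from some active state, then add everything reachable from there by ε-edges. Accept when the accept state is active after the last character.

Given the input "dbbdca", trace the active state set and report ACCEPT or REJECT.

start: ε-closure({0}) = {0,2}
'd' @ 1: {1,2,3,4,5,6,8,10}  [accepting]
'b' @ 2: {1,2,5,6,7,8,9,10}  [accepting]
'b' @ 3: {1,2,5,6,7,8,9,10}  [accepting]
'd' @ 4: {1,2,3,4,5,6,7,8,9,10,11}  [accepting]
'c' @ 5: {}  — dead — no transitions
rest 'a' ignored (set empty)
after full input: {}  (accept=1 not in)

Answer: REJECT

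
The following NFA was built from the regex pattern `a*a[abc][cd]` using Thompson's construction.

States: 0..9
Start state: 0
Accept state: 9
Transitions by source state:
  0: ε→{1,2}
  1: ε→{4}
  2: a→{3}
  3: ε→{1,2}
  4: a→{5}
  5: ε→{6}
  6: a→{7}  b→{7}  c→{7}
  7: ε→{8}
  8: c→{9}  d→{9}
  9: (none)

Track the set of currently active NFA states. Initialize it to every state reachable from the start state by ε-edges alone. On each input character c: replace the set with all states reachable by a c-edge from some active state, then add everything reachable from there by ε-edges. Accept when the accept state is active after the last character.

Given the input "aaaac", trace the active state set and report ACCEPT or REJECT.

Answer: ACCEPT

Steps:
S₀ = ε-closure({0}) = {0,1,2,4}
'a' @ 1: {1,2,3,4,5,6}
'a' @ 2: {1,2,3,4,5,6,7,8}
'a' @ 3: {1,2,3,4,5,6,7,8}
'a' @ 4: {1,2,3,4,5,6,7,8}
'c' @ 5: {7,8,9}  [accepting]
end set {7,8,9} — state 9 in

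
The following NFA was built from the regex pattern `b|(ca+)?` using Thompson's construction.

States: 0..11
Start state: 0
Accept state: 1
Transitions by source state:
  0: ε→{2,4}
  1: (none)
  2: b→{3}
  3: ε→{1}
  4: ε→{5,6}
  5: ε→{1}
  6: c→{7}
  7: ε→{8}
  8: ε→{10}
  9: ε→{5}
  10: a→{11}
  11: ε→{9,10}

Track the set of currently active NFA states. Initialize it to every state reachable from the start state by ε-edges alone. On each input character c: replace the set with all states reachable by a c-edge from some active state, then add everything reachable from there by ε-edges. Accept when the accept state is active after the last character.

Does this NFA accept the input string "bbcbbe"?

start: ε-closure({0}) = {0,1,2,4,5,6}
'b' @ 1: {1,3}  [accepting]
'b' @ 2: {}  — dead — no transitions
rest 'cbbe' ignored (set empty)
after full input: {}  (accept=1 not in)

Answer: REJECT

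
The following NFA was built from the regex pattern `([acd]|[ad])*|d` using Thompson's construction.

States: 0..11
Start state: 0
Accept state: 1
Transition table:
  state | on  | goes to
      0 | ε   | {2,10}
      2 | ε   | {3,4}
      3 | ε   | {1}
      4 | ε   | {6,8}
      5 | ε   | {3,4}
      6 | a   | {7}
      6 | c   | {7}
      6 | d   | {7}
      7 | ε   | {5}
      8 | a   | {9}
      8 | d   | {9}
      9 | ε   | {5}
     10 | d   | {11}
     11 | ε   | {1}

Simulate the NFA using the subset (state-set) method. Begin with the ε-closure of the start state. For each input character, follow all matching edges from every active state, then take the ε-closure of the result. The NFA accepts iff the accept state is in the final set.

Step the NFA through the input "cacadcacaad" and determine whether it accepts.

Answer: ACCEPT

Steps:
initial (ε-close {0}): {0,1,2,3,4,6,8,10}
'c' @ 1: {1,3,4,5,6,7,8}  [accepting]
'a' @ 2: {1,3,4,5,6,7,8,9}  [accepting]
'c' @ 3: {1,3,4,5,6,7,8}  [accepting]
'a' @ 4: {1,3,4,5,6,7,8,9}  [accepting]
'd' @ 5: {1,3,4,5,6,7,8,9}  [accepting]
'c' @ 6: {1,3,4,5,6,7,8}  [accepting]
'a' @ 7: {1,3,4,5,6,7,8,9}  [accepting]
'c' @ 8: {1,3,4,5,6,7,8}  [accepting]
'a' @ 9: {1,3,4,5,6,7,8,9}  [accepting]
'a' @ 10: {1,3,4,5,6,7,8,9}  [accepting]
'd' @ 11: {1,3,4,5,6,7,8,9}  [accepting]
final: {1,3,4,5,6,7,8,9}; accept 1 in set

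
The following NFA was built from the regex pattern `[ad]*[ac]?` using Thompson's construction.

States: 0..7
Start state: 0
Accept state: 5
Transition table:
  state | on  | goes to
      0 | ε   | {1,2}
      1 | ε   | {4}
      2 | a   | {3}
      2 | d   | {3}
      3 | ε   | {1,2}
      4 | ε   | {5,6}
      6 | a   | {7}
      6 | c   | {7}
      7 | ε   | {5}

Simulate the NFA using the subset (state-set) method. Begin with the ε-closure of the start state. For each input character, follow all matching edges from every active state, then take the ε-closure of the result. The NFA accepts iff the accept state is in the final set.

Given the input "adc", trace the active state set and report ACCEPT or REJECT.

initial (ε-close {0}): {0,1,2,4,5,6}
'a' @ 1: {1,2,3,4,5,6,7}  (accept∈set)
'd' @ 2: {1,2,3,4,5,6}  (accept∈set)
'c' @ 3: {5,7}  (accept∈set)
end set {5,7} — state 5 in

Answer: ACCEPT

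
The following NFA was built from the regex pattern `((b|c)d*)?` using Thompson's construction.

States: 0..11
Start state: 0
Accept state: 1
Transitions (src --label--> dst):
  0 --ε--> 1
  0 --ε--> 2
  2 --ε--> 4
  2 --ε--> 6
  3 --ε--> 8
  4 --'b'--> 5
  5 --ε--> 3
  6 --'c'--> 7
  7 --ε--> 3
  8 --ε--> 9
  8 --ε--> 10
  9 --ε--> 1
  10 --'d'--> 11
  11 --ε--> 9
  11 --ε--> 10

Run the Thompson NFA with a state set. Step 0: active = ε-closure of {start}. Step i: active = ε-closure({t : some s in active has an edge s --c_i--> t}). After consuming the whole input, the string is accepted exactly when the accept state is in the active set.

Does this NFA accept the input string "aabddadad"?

Answer: REJECT

Trace:
initial (ε-close {0}): {0,1,2,4,6}
'a' @ 1: {}  — state set empty
rest 'abddadad' ignored (set empty)
final: {}; accept 1 not in set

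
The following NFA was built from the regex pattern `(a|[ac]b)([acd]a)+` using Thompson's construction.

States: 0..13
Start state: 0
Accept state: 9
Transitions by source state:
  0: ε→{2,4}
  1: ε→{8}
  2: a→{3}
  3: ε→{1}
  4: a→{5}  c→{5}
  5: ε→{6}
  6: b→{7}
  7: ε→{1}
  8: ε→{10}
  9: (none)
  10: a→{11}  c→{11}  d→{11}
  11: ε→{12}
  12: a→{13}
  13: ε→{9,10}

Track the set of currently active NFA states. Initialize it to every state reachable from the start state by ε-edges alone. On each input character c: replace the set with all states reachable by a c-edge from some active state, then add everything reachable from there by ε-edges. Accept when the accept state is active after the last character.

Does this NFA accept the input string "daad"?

Answer: REJECT

Derivation:
S₀ = ε-closure({0}) = {0,2,4}
'd' @ 1: {}  — state set empty
rest 'aad' ignored (set empty)
final: {}; accept 9 not in set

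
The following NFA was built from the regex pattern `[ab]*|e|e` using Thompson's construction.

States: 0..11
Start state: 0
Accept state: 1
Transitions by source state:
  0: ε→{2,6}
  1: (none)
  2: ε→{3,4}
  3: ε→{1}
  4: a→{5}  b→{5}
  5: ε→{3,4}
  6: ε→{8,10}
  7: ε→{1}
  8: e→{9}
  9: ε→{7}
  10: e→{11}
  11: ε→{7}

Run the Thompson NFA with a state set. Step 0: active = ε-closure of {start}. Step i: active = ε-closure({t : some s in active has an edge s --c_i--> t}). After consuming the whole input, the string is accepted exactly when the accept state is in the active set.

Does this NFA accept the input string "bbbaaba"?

initial (ε-close {0}): {0,1,2,3,4,6,8,10}
'b' @ 1: {1,3,4,5}  (accept∈set)
'b' @ 2: {1,3,4,5}  (accept∈set)
'b' @ 3: {1,3,4,5}  (accept∈set)
'a' @ 4: {1,3,4,5}  (accept∈set)
'a' @ 5: {1,3,4,5}  (accept∈set)
'b' @ 6: {1,3,4,5}  (accept∈set)
'a' @ 7: {1,3,4,5}  (accept∈set)
after full input: {1,3,4,5}  (accept=1 in)

Answer: ACCEPT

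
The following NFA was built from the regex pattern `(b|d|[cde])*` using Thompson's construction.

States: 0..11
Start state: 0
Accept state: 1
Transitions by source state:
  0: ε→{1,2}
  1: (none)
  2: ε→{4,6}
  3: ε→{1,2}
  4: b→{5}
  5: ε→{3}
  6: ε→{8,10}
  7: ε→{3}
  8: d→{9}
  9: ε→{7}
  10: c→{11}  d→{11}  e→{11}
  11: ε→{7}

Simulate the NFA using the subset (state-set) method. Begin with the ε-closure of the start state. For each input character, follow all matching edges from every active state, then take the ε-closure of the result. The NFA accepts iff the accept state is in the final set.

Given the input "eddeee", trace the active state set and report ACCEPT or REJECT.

Answer: ACCEPT

Derivation:
S₀ = ε-closure({0}) = {0,1,2,4,6,8,10}
'e' @ 1: {1,2,3,4,6,7,8,10,11}  (accept∈set)
'd' @ 2: {1,2,3,4,6,7,8,9,10,11}  (accept∈set)
'd' @ 3: {1,2,3,4,6,7,8,9,10,11}  (accept∈set)
'e' @ 4: {1,2,3,4,6,7,8,10,11}  (accept∈set)
'e' @ 5: {1,2,3,4,6,7,8,10,11}  (accept∈set)
'e' @ 6: {1,2,3,4,6,7,8,10,11}  (accept∈set)
end set {1,2,3,4,6,7,8,10,11} — state 1 in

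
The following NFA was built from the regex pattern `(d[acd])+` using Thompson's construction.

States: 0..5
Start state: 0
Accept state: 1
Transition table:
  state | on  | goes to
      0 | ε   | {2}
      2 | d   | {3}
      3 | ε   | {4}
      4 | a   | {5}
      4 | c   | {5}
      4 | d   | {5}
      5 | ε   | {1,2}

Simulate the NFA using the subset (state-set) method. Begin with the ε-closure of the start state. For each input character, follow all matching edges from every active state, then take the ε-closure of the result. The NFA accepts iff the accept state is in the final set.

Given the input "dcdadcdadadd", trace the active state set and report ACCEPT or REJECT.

start: ε-closure({0}) = {0,2}
'd' @ 1: {3,4}
'c' @ 2: {1,2,5}  [accepting]
'd' @ 3: {3,4}
'a' @ 4: {1,2,5}  [accepting]
'd' @ 5: {3,4}
'c' @ 6: {1,2,5}  [accepting]
'd' @ 7: {3,4}
'a' @ 8: {1,2,5}  [accepting]
'd' @ 9: {3,4}
'a' @ 10: {1,2,5}  [accepting]
'd' @ 11: {3,4}
'd' @ 12: {1,2,5}  [accepting]
after full input: {1,2,5}  (accept=1 in)

Answer: ACCEPT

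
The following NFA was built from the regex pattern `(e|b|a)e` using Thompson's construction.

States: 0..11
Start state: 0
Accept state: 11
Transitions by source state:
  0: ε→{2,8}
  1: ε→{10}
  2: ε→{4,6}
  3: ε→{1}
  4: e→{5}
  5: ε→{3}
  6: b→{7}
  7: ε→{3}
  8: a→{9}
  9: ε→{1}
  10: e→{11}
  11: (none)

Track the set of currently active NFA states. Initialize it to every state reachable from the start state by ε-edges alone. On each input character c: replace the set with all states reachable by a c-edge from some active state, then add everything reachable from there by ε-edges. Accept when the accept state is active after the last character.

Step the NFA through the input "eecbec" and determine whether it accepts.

initial (ε-close {0}): {0,2,4,6,8}
'e' @ 1: {1,3,5,10}
'e' @ 2: {11}  ✓accept
'c' @ 3: {}  — state set empty
rest 'bec' ignored (set empty)
after full input: {}  (accept=11 not in)

Answer: REJECT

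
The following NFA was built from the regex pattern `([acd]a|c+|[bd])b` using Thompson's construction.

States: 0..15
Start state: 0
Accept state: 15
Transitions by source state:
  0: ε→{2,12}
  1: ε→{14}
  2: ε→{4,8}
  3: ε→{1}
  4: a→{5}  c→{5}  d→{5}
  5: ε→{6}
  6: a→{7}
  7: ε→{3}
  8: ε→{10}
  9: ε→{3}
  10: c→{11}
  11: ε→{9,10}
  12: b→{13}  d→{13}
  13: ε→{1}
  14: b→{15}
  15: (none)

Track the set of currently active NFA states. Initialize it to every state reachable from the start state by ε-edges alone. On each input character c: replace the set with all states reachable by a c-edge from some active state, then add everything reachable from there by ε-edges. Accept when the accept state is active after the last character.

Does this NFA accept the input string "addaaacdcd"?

S₀ = ε-closure({0}) = {0,2,4,8,10,12}
'a' @ 1: {5,6}
'd' @ 2: {}  — no active states
rest 'daaacdcd' ignored (set empty)
after full input: {}  (accept=15 not in)

Answer: REJECT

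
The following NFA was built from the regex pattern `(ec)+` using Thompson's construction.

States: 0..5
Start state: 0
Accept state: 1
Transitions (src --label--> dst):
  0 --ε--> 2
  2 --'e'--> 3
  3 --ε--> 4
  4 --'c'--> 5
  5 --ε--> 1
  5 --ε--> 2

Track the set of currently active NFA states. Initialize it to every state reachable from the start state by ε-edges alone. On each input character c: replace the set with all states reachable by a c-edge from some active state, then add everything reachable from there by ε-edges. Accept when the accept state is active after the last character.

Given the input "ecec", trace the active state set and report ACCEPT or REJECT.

initial (ε-close {0}): {0,2}
'e' @ 1: {3,4}
'c' @ 2: {1,2,5}  [accepting]
'e' @ 3: {3,4}
'c' @ 4: {1,2,5}  [accepting]
after full input: {1,2,5}  (accept=1 in)

Answer: ACCEPT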